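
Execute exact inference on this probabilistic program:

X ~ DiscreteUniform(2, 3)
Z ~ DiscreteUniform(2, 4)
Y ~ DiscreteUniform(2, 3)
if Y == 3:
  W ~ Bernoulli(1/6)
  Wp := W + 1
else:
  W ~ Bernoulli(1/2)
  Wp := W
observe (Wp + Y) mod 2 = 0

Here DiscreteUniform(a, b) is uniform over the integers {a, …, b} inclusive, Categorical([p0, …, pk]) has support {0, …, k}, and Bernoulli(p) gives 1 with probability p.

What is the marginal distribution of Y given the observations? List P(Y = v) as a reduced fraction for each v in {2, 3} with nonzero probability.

Enumerate traces; 12 have nonzero weight after conditioning:
  (X=2, Z=2, Y=2, W=0) weight 1/24
  (X=2, Z=2, Y=3, W=0) weight 5/72
  (X=2, Z=3, Y=2, W=0) weight 1/24
  (X=2, Z=3, Y=3, W=0) weight 5/72
  (X=2, Z=4, Y=2, W=0) weight 1/24
  (X=2, Z=4, Y=3, W=0) weight 5/72
  (X=3, Z=2, Y=2, W=0) weight 1/24
  (X=3, Z=2, Y=3, W=0) weight 5/72
  … 4 more
Group by Y:
  weight(Y=2) = 1/4
  weight(Y=3) = 5/12
Total weight = 1/4 + 5/12 = 2/3
P(Y=2 | obs) = 1/4 / 2/3 = 3/8
P(Y=3 | obs) = 5/12 / 2/3 = 5/8

P(Y=2) = 3/8, P(Y=3) = 5/8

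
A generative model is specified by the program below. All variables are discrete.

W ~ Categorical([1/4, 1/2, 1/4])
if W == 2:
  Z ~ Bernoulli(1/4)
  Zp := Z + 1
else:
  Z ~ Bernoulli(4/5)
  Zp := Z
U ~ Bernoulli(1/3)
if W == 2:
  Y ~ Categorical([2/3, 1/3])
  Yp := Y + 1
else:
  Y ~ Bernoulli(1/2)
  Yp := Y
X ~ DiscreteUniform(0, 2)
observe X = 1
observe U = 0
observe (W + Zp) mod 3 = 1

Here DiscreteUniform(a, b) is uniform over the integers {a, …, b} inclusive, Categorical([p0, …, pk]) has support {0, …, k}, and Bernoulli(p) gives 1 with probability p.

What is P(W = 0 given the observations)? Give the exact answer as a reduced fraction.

P(W = 0 | obs) = 16/29

Enumerate traces; 6 have nonzero weight after conditioning:
  (W=0, Z=1, U=0, Y=0, X=1) weight 1/45
  (W=0, Z=1, U=0, Y=1, X=1) weight 1/45
  (W=1, Z=0, U=0, Y=0, X=1) weight 1/90
  (W=1, Z=0, U=0, Y=1, X=1) weight 1/90
  (W=2, Z=1, U=0, Y=0, X=1) weight 1/108
  (W=2, Z=1, U=0, Y=1, X=1) weight 1/216
Group by W:
  weight(W=0) = 2/45
  weight(W=1) = 1/45
  weight(W=2) = 1/72
Total weight = 2/45 + 1/45 + 1/72 = 29/360
P(W=0 | obs) = 2/45 / 29/360 = 16/29
P(W=1 | obs) = 1/45 / 29/360 = 8/29
P(W=2 | obs) = 1/72 / 29/360 = 5/29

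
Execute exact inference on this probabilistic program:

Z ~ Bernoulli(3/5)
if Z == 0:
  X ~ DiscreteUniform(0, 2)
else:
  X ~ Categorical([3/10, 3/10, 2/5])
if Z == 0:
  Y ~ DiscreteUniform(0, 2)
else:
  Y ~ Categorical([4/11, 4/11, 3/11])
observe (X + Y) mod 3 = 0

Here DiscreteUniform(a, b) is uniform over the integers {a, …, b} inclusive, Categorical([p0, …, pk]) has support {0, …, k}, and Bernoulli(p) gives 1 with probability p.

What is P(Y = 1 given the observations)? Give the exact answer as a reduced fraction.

P(Y = 1 | obs) = 652/1659

Enumerate traces; 6 have nonzero weight after conditioning:
  (Z=0, X=0, Y=0) weight 2/45
  (Z=0, X=1, Y=2) weight 2/45
  (Z=0, X=2, Y=1) weight 2/45
  (Z=1, X=0, Y=0) weight 18/275
  (Z=1, X=1, Y=2) weight 27/550
  (Z=1, X=2, Y=1) weight 24/275
Group by Y:
  weight(Y=0) = 272/2475
  weight(Y=1) = 326/2475
  weight(Y=2) = 463/4950
Total weight = 272/2475 + 326/2475 + 463/4950 = 553/1650
P(Y=0 | obs) = 272/2475 / 553/1650 = 544/1659
P(Y=1 | obs) = 326/2475 / 553/1650 = 652/1659
P(Y=2 | obs) = 463/4950 / 553/1650 = 463/1659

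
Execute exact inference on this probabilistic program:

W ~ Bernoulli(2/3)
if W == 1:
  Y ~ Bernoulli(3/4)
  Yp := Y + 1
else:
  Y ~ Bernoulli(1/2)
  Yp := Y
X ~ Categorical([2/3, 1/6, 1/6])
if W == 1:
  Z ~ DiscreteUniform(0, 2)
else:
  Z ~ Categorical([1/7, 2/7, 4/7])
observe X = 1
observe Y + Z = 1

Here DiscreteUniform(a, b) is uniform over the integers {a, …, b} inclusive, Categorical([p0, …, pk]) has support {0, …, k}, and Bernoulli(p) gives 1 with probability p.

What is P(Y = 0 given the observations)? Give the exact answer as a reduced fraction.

P(Y = 0 | obs) = 13/37

Enumerate traces; 4 have nonzero weight after conditioning:
  (W=0, Y=0, X=1, Z=1) weight 1/126
  (W=0, Y=1, X=1, Z=0) weight 1/252
  (W=1, Y=0, X=1, Z=1) weight 1/108
  (W=1, Y=1, X=1, Z=0) weight 1/36
Group by Y:
  weight(Y=0) = 13/756
  weight(Y=1) = 2/63
Total weight = 13/756 + 2/63 = 37/756
P(Y=0 | obs) = 13/756 / 37/756 = 13/37
P(Y=1 | obs) = 2/63 / 37/756 = 24/37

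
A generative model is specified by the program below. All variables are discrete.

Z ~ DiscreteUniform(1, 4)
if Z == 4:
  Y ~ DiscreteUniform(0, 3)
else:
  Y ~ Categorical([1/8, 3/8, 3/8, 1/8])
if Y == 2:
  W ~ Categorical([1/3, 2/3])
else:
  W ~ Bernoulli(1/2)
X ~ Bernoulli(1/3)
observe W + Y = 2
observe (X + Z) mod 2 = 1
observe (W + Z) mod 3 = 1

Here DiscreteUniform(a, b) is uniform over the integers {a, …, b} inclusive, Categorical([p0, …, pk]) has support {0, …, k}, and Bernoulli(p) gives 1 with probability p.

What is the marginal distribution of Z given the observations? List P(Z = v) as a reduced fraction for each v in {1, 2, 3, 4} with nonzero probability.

P(Z=1) = 6/17, P(Z=3) = 9/17, P(Z=4) = 2/17

Enumerate traces; 3 have nonzero weight after conditioning:
  (Z=1, Y=2, W=0, X=0) weight 1/48
  (Z=3, Y=1, W=1, X=0) weight 1/32
  (Z=4, Y=2, W=0, X=1) weight 1/144
Group by Z:
  weight(Z=1) = 1/48
  weight(Z=3) = 1/32
  weight(Z=4) = 1/144
Total weight = 1/48 + 1/32 + 1/144 = 17/288
P(Z=1 | obs) = 1/48 / 17/288 = 6/17
P(Z=3 | obs) = 1/32 / 17/288 = 9/17
P(Z=4 | obs) = 1/144 / 17/288 = 2/17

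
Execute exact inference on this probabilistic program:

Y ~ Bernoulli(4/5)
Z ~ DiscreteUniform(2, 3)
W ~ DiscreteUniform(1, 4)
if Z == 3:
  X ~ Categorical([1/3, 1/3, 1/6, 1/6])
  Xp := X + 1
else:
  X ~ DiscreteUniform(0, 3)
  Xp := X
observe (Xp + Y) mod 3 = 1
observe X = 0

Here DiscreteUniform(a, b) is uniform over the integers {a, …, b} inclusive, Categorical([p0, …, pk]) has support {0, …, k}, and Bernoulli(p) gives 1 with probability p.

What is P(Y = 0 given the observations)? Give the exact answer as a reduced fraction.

P(Y = 0 | obs) = 1/4

Enumerate traces; 8 have nonzero weight after conditioning:
  (Y=0, Z=3, W=1, X=0) weight 1/120
  (Y=0, Z=3, W=2, X=0) weight 1/120
  (Y=0, Z=3, W=3, X=0) weight 1/120
  (Y=0, Z=3, W=4, X=0) weight 1/120
  (Y=1, Z=2, W=1, X=0) weight 1/40
  (Y=1, Z=2, W=2, X=0) weight 1/40
  (Y=1, Z=2, W=3, X=0) weight 1/40
  (Y=1, Z=2, W=4, X=0) weight 1/40
Group by Y:
  weight(Y=0) = 1/30
  weight(Y=1) = 1/10
Total weight = 1/30 + 1/10 = 2/15
P(Y=0 | obs) = 1/30 / 2/15 = 1/4
P(Y=1 | obs) = 1/10 / 2/15 = 3/4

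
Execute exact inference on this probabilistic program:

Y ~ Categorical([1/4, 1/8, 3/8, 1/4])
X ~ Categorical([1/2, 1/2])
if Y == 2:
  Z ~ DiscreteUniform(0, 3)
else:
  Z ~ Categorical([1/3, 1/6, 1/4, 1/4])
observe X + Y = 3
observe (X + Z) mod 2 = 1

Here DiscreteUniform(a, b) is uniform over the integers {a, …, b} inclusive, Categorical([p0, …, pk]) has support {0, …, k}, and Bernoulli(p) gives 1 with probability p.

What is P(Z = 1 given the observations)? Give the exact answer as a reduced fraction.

P(Z = 1 | obs) = 1/7

Enumerate traces; 4 have nonzero weight after conditioning:
  (Y=2, X=1, Z=0) weight 3/64
  (Y=2, X=1, Z=2) weight 3/64
  (Y=3, X=0, Z=1) weight 1/48
  (Y=3, X=0, Z=3) weight 1/32
Group by Z:
  weight(Z=0) = 3/64
  weight(Z=1) = 1/48
  weight(Z=2) = 3/64
  weight(Z=3) = 1/32
Total weight = 3/64 + 1/48 + 3/64 + 1/32 = 7/48
P(Z=0 | obs) = 3/64 / 7/48 = 9/28
P(Z=1 | obs) = 1/48 / 7/48 = 1/7
P(Z=2 | obs) = 3/64 / 7/48 = 9/28
P(Z=3 | obs) = 1/32 / 7/48 = 3/14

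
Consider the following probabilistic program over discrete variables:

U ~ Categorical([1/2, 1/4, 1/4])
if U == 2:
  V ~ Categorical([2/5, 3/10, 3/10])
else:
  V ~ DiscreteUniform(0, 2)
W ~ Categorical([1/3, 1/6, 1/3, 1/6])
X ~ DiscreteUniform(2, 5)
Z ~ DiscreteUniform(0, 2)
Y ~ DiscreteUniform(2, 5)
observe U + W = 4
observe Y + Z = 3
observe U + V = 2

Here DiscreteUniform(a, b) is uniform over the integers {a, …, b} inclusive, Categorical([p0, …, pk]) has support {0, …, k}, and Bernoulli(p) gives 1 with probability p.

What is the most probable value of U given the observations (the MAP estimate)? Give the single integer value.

argmax_v P(U = v | obs) = 2

Enumerate traces; 16 have nonzero weight after conditioning:
  (U=1, V=1, W=3, X=2, Z=0, Y=3) weight 1/3456
  (U=1, V=1, W=3, X=2, Z=1, Y=2) weight 1/3456
  (U=1, V=1, W=3, X=3, Z=0, Y=3) weight 1/3456
  (U=1, V=1, W=3, X=3, Z=1, Y=2) weight 1/3456
  (U=1, V=1, W=3, X=4, Z=0, Y=3) weight 1/3456
  (U=1, V=1, W=3, X=4, Z=1, Y=2) weight 1/3456
  (U=1, V=1, W=3, X=5, Z=0, Y=3) weight 1/3456
  (U=1, V=1, W=3, X=5, Z=1, Y=2) weight 1/3456
  (U=2, V=0, W=2, X=2, Z=0, Y=3) weight 1/1440
  … 7 more
Group by U:
  weight(U=1) = 1/432
  weight(U=2) = 1/180
Total weight = 1/432 + 1/180 = 17/2160
P(U=1 | obs) = 1/432 / 17/2160 = 5/17
P(U=2 | obs) = 1/180 / 17/2160 = 12/17
argmax = 2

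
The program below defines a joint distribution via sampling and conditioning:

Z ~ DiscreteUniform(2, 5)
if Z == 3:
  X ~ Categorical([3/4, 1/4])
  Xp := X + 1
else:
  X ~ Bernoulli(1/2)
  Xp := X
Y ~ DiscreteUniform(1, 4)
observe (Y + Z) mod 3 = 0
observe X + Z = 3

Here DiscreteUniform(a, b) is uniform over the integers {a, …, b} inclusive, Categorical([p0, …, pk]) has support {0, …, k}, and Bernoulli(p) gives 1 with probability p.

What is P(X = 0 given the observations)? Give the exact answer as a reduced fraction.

Enumerate traces; 3 have nonzero weight after conditioning:
  (Z=2, X=1, Y=1) weight 1/32
  (Z=2, X=1, Y=4) weight 1/32
  (Z=3, X=0, Y=3) weight 3/64
Group by X:
  weight(X=0) = 3/64
  weight(X=1) = 1/16
Total weight = 3/64 + 1/16 = 7/64
P(X=0 | obs) = 3/64 / 7/64 = 3/7
P(X=1 | obs) = 1/16 / 7/64 = 4/7

P(X = 0 | obs) = 3/7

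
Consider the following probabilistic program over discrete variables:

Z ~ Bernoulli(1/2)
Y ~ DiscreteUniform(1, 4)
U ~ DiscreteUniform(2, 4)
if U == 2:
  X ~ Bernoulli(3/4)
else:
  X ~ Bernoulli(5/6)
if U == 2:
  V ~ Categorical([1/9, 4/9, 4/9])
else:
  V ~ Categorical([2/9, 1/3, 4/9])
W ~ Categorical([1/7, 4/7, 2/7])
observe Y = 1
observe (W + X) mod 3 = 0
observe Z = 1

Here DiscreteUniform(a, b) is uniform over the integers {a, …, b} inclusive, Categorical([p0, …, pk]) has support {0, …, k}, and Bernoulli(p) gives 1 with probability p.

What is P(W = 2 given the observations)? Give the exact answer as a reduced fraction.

P(W = 2 | obs) = 58/65

Enumerate traces; 18 have nonzero weight after conditioning:
  (Z=1, Y=1, U=2, X=0, V=0, W=0) weight 1/6048
  (Z=1, Y=1, U=2, X=0, V=1, W=0) weight 1/1512
  (Z=1, Y=1, U=2, X=0, V=2, W=0) weight 1/1512
  (Z=1, Y=1, U=2, X=1, V=0, W=2) weight 1/1008
  (Z=1, Y=1, U=2, X=1, V=1, W=2) weight 1/252
  (Z=1, Y=1, U=2, X=1, V=2, W=2) weight 1/252
  (Z=1, Y=1, U=3, X=0, V=0, W=0) weight 1/4536
  (Z=1, Y=1, U=3, X=0, V=1, W=0) weight 1/3024
  … 10 more
Group by W:
  weight(W=0) = 1/288
  weight(W=2) = 29/1008
Total weight = 1/288 + 29/1008 = 65/2016
P(W=0 | obs) = 1/288 / 65/2016 = 7/65
P(W=2 | obs) = 29/1008 / 65/2016 = 58/65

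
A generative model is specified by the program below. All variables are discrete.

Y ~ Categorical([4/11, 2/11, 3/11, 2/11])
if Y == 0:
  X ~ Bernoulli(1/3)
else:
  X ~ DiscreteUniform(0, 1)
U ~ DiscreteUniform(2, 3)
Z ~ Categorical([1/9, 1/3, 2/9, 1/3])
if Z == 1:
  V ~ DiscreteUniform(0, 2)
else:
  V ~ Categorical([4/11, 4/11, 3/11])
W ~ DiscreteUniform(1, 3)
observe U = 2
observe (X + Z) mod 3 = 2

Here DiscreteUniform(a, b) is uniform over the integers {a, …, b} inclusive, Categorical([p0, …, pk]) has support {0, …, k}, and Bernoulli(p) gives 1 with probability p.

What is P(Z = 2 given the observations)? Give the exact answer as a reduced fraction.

Enumerate traces; 72 have nonzero weight after conditioning:
  (Y=0, X=0, U=2, Z=2, V=0, W=1) weight 32/9801
  (Y=0, X=0, U=2, Z=2, V=0, W=2) weight 32/9801
  (Y=0, X=0, U=2, Z=2, V=0, W=3) weight 32/9801
  (Y=0, X=0, U=2, Z=2, V=1, W=1) weight 32/9801
  (Y=0, X=0, U=2, Z=2, V=1, W=2) weight 32/9801
  (Y=0, X=0, U=2, Z=2, V=1, W=3) weight 32/9801
  (Y=0, X=0, U=2, Z=2, V=2, W=1) weight 8/3267
  (Y=0, X=0, U=2, Z=2, V=2, W=2) weight 8/3267
  (Y=0, X=1, U=2, Z=1, V=0, W=1) weight 2/891
  … 63 more
Group by Z:
  weight(Z=1) = 29/396
  weight(Z=2) = 37/594
Total weight = 29/396 + 37/594 = 161/1188
P(Z=1 | obs) = 29/396 / 161/1188 = 87/161
P(Z=2 | obs) = 37/594 / 161/1188 = 74/161

P(Z = 2 | obs) = 74/161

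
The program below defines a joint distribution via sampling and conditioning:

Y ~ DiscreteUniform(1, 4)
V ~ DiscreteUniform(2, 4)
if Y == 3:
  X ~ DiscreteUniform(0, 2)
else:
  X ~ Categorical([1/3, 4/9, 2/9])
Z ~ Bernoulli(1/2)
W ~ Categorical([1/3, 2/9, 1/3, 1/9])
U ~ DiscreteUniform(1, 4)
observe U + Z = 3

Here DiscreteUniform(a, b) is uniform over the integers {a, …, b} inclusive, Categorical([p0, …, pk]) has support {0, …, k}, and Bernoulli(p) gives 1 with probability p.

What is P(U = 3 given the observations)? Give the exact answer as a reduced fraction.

Enumerate traces; 288 have nonzero weight after conditioning:
  (Y=1, V=2, X=0, Z=0, W=0, U=3) weight 1/864
  (Y=1, V=2, X=0, Z=0, W=1, U=3) weight 1/1296
  (Y=1, V=2, X=0, Z=0, W=2, U=3) weight 1/864
  (Y=1, V=2, X=0, Z=0, W=3, U=3) weight 1/2592
  (Y=1, V=2, X=0, Z=1, W=0, U=2) weight 1/864
  (Y=1, V=2, X=0, Z=1, W=1, U=2) weight 1/1296
  (Y=1, V=2, X=0, Z=1, W=2, U=2) weight 1/864
  (Y=1, V=2, X=0, Z=1, W=3, U=2) weight 1/2592
  … 280 more
Group by U:
  weight(U=2) = 1/8
  weight(U=3) = 1/8
Total weight = 1/8 + 1/8 = 1/4
P(U=2 | obs) = 1/8 / 1/4 = 1/2
P(U=3 | obs) = 1/8 / 1/4 = 1/2

P(U = 3 | obs) = 1/2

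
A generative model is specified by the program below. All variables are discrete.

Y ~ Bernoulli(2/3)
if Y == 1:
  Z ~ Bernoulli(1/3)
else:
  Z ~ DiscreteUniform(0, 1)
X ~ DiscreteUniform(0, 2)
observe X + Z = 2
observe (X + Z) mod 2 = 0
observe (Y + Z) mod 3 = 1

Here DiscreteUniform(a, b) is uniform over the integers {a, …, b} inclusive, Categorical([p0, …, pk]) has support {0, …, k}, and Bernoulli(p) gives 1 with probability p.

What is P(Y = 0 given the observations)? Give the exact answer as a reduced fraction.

P(Y = 0 | obs) = 3/11

Enumerate traces; 2 have nonzero weight after conditioning:
  (Y=0, Z=1, X=1) weight 1/18
  (Y=1, Z=0, X=2) weight 4/27
Group by Y:
  weight(Y=0) = 1/18
  weight(Y=1) = 4/27
Total weight = 1/18 + 4/27 = 11/54
P(Y=0 | obs) = 1/18 / 11/54 = 3/11
P(Y=1 | obs) = 4/27 / 11/54 = 8/11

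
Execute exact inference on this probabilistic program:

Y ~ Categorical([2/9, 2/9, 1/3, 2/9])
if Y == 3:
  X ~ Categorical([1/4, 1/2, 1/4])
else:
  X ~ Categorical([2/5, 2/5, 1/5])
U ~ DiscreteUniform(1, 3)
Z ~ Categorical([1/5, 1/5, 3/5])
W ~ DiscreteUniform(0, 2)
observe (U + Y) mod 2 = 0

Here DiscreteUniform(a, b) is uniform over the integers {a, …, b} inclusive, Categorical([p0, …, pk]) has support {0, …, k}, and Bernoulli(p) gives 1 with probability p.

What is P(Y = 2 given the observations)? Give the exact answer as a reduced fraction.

P(Y = 2 | obs) = 3/13

Enumerate traces; 162 have nonzero weight after conditioning:
  (Y=0, X=0, U=2, Z=0, W=0) weight 4/2025
  (Y=0, X=0, U=2, Z=0, W=1) weight 4/2025
  (Y=0, X=0, U=2, Z=0, W=2) weight 4/2025
  (Y=0, X=0, U=2, Z=1, W=0) weight 4/2025
  (Y=0, X=0, U=2, Z=1, W=1) weight 4/2025
  (Y=0, X=0, U=2, Z=1, W=2) weight 4/2025
  (Y=0, X=0, U=2, Z=2, W=0) weight 4/675
  (Y=0, X=0, U=2, Z=2, W=1) weight 4/675
  (Y=1, X=0, U=1, Z=0, W=0) weight 4/2025
  (Y=2, X=0, U=2, Z=0, W=0) weight 2/675
  … 152 more
Group by Y:
  weight(Y=0) = 2/27
  weight(Y=1) = 4/27
  weight(Y=2) = 1/9
  weight(Y=3) = 4/27
Total weight = 2/27 + 4/27 + 1/9 + 4/27 = 13/27
P(Y=0 | obs) = 2/27 / 13/27 = 2/13
P(Y=1 | obs) = 4/27 / 13/27 = 4/13
P(Y=2 | obs) = 1/9 / 13/27 = 3/13
P(Y=3 | obs) = 4/27 / 13/27 = 4/13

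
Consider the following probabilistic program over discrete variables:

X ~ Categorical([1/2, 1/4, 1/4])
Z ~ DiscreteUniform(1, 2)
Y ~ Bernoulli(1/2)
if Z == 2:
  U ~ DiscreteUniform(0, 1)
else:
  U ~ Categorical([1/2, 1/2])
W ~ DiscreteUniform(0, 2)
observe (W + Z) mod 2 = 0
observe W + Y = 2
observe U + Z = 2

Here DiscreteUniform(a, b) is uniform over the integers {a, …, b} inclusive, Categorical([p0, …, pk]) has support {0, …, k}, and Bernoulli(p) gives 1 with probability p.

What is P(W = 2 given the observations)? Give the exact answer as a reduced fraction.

Enumerate traces; 6 have nonzero weight after conditioning:
  (X=0, Z=1, Y=1, U=1, W=1) weight 1/48
  (X=0, Z=2, Y=0, U=0, W=2) weight 1/48
  (X=1, Z=1, Y=1, U=1, W=1) weight 1/96
  (X=1, Z=2, Y=0, U=0, W=2) weight 1/96
  (X=2, Z=1, Y=1, U=1, W=1) weight 1/96
  (X=2, Z=2, Y=0, U=0, W=2) weight 1/96
Group by W:
  weight(W=1) = 1/24
  weight(W=2) = 1/24
Total weight = 1/24 + 1/24 = 1/12
P(W=1 | obs) = 1/24 / 1/12 = 1/2
P(W=2 | obs) = 1/24 / 1/12 = 1/2

P(W = 2 | obs) = 1/2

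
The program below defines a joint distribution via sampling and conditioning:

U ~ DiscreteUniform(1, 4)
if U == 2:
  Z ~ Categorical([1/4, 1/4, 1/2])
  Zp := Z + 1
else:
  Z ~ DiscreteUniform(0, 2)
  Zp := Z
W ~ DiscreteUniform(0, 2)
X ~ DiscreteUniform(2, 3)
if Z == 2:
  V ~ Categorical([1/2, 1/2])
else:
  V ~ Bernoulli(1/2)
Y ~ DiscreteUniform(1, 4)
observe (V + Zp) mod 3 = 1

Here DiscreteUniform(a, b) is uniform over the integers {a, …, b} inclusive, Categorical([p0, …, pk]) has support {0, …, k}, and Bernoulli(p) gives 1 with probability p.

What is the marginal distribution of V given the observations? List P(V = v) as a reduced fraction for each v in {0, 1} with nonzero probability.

P(V=0) = 5/11, P(V=1) = 6/11

Enumerate traces; 192 have nonzero weight after conditioning:
  (U=1, Z=0, W=0, X=2, V=1, Y=1) weight 1/576
  (U=1, Z=0, W=0, X=2, V=1, Y=2) weight 1/576
  (U=1, Z=0, W=0, X=2, V=1, Y=3) weight 1/576
  (U=1, Z=0, W=0, X=2, V=1, Y=4) weight 1/576
  (U=1, Z=0, W=0, X=3, V=1, Y=1) weight 1/576
  (U=1, Z=0, W=0, X=3, V=1, Y=2) weight 1/576
  (U=1, Z=0, W=0, X=3, V=1, Y=3) weight 1/576
  (U=1, Z=0, W=0, X=3, V=1, Y=4) weight 1/576
  (U=1, Z=1, W=0, X=2, V=0, Y=1) weight 1/576
  … 183 more
Group by V:
  weight(V=0) = 5/32
  weight(V=1) = 3/16
Total weight = 5/32 + 3/16 = 11/32
P(V=0 | obs) = 5/32 / 11/32 = 5/11
P(V=1 | obs) = 3/16 / 11/32 = 6/11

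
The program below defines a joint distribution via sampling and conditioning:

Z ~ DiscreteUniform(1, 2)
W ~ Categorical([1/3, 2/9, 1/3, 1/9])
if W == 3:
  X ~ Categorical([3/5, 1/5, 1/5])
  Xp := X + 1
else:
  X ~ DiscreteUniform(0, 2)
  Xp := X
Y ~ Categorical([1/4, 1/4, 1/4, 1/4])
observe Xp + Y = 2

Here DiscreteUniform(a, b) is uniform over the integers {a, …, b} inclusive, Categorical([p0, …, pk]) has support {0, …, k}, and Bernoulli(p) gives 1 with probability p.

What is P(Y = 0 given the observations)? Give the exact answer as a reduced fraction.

Enumerate traces; 22 have nonzero weight after conditioning:
  (Z=1, W=0, X=0, Y=2) weight 1/72
  (Z=1, W=0, X=1, Y=1) weight 1/72
  (Z=1, W=0, X=2, Y=0) weight 1/72
  (Z=1, W=1, X=0, Y=2) weight 1/108
  (Z=1, W=1, X=1, Y=1) weight 1/108
  (Z=1, W=1, X=2, Y=0) weight 1/108
  (Z=1, W=2, X=0, Y=2) weight 1/72
  (Z=1, W=2, X=1, Y=1) weight 1/72
  … 14 more
Group by Y:
  weight(Y=0) = 43/540
  weight(Y=1) = 49/540
  weight(Y=2) = 2/27
Total weight = 43/540 + 49/540 + 2/27 = 11/45
P(Y=0 | obs) = 43/540 / 11/45 = 43/132
P(Y=1 | obs) = 49/540 / 11/45 = 49/132
P(Y=2 | obs) = 2/27 / 11/45 = 10/33

P(Y = 0 | obs) = 43/132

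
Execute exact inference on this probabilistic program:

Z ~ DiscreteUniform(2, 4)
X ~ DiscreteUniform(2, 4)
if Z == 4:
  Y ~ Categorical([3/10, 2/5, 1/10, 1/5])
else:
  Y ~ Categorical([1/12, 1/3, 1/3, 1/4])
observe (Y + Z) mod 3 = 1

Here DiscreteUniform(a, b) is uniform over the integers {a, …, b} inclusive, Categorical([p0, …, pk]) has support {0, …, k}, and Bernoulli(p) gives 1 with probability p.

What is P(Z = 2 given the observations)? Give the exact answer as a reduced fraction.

Enumerate traces; 12 have nonzero weight after conditioning:
  (Z=2, X=2, Y=2) weight 1/27
  (Z=2, X=3, Y=2) weight 1/27
  (Z=2, X=4, Y=2) weight 1/27
  (Z=3, X=2, Y=1) weight 1/27
  (Z=3, X=3, Y=1) weight 1/27
  (Z=3, X=4, Y=1) weight 1/27
  (Z=4, X=2, Y=0) weight 1/30
  (Z=4, X=2, Y=3) weight 1/45
  … 4 more
Group by Z:
  weight(Z=2) = 1/9
  weight(Z=3) = 1/9
  weight(Z=4) = 1/6
Total weight = 1/9 + 1/9 + 1/6 = 7/18
P(Z=2 | obs) = 1/9 / 7/18 = 2/7
P(Z=3 | obs) = 1/9 / 7/18 = 2/7
P(Z=4 | obs) = 1/6 / 7/18 = 3/7

P(Z = 2 | obs) = 2/7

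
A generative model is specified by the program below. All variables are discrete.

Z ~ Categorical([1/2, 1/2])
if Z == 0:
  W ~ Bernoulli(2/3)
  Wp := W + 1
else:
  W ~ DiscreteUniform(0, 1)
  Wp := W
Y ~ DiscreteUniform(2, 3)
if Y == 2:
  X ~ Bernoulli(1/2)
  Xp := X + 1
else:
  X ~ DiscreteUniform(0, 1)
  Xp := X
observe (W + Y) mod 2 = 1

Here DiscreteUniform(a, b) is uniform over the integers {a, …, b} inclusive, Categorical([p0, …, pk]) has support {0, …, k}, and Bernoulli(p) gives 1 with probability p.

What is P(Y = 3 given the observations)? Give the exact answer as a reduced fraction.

P(Y = 3 | obs) = 5/12

Enumerate traces; 8 have nonzero weight after conditioning:
  (Z=0, W=0, Y=3, X=0) weight 1/24
  (Z=0, W=0, Y=3, X=1) weight 1/24
  (Z=0, W=1, Y=2, X=0) weight 1/12
  (Z=0, W=1, Y=2, X=1) weight 1/12
  (Z=1, W=0, Y=3, X=0) weight 1/16
  (Z=1, W=0, Y=3, X=1) weight 1/16
  (Z=1, W=1, Y=2, X=0) weight 1/16
  (Z=1, W=1, Y=2, X=1) weight 1/16
Group by Y:
  weight(Y=2) = 7/24
  weight(Y=3) = 5/24
Total weight = 7/24 + 5/24 = 1/2
P(Y=2 | obs) = 7/24 / 1/2 = 7/12
P(Y=3 | obs) = 5/24 / 1/2 = 5/12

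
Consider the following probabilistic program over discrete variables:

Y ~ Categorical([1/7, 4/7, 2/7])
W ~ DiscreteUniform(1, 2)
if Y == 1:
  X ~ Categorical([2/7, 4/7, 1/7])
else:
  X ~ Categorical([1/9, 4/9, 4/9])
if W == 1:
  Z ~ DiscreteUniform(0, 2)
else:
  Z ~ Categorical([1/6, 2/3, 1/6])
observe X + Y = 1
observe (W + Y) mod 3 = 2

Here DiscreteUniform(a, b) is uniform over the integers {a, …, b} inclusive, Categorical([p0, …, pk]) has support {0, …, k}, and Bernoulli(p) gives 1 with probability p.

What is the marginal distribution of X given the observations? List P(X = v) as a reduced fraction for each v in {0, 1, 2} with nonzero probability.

Enumerate traces; 6 have nonzero weight after conditioning:
  (Y=0, W=2, X=1, Z=0) weight 1/189
  (Y=0, W=2, X=1, Z=1) weight 4/189
  (Y=0, W=2, X=1, Z=2) weight 1/189
  (Y=1, W=1, X=0, Z=0) weight 4/147
  (Y=1, W=1, X=0, Z=1) weight 4/147
  (Y=1, W=1, X=0, Z=2) weight 4/147
Group by X:
  weight(X=0) = 4/49
  weight(X=1) = 2/63
Total weight = 4/49 + 2/63 = 50/441
P(X=0 | obs) = 4/49 / 50/441 = 18/25
P(X=1 | obs) = 2/63 / 50/441 = 7/25

P(X=0) = 18/25, P(X=1) = 7/25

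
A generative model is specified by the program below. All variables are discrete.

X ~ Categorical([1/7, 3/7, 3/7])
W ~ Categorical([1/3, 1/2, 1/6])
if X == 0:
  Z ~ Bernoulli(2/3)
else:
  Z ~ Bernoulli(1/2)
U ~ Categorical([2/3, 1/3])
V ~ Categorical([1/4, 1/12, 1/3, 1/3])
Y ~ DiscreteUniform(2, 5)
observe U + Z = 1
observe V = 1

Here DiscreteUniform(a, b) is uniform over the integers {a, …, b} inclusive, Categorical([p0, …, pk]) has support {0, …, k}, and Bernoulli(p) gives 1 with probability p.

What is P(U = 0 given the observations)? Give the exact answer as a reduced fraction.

P(U = 0 | obs) = 11/16

Enumerate traces; 72 have nonzero weight after conditioning:
  (X=0, W=0, Z=0, U=1, V=1, Y=2) weight 1/9072
  (X=0, W=0, Z=0, U=1, V=1, Y=3) weight 1/9072
  (X=0, W=0, Z=0, U=1, V=1, Y=4) weight 1/9072
  (X=0, W=0, Z=0, U=1, V=1, Y=5) weight 1/9072
  (X=0, W=0, Z=1, U=0, V=1, Y=2) weight 1/2268
  (X=0, W=0, Z=1, U=0, V=1, Y=3) weight 1/2268
  (X=0, W=0, Z=1, U=0, V=1, Y=4) weight 1/2268
  (X=0, W=0, Z=1, U=0, V=1, Y=5) weight 1/2268
  … 64 more
Group by U:
  weight(U=0) = 11/378
  weight(U=1) = 5/378
Total weight = 11/378 + 5/378 = 8/189
P(U=0 | obs) = 11/378 / 8/189 = 11/16
P(U=1 | obs) = 5/378 / 8/189 = 5/16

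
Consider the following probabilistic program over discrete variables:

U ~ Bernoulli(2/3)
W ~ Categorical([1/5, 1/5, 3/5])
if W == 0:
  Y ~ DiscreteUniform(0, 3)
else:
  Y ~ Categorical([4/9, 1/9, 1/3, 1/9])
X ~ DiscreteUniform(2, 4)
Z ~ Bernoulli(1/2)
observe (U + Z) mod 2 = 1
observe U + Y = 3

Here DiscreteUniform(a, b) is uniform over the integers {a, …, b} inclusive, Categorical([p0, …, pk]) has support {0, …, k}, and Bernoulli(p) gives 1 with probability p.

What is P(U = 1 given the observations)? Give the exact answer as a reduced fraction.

Enumerate traces; 18 have nonzero weight after conditioning:
  (U=0, W=0, Y=3, X=2, Z=1) weight 1/360
  (U=0, W=0, Y=3, X=3, Z=1) weight 1/360
  (U=0, W=0, Y=3, X=4, Z=1) weight 1/360
  (U=0, W=1, Y=3, X=2, Z=1) weight 1/810
  (U=0, W=1, Y=3, X=3, Z=1) weight 1/810
  (U=0, W=1, Y=3, X=4, Z=1) weight 1/810
  (U=0, W=2, Y=3, X=2, Z=1) weight 1/270
  (U=0, W=2, Y=3, X=3, Z=1) weight 1/270
  (U=1, W=0, Y=2, X=2, Z=0) weight 1/180
  … 9 more
Group by U:
  weight(U=0) = 5/216
  weight(U=1) = 19/180
Total weight = 5/216 + 19/180 = 139/1080
P(U=0 | obs) = 5/216 / 139/1080 = 25/139
P(U=1 | obs) = 19/180 / 139/1080 = 114/139

P(U = 1 | obs) = 114/139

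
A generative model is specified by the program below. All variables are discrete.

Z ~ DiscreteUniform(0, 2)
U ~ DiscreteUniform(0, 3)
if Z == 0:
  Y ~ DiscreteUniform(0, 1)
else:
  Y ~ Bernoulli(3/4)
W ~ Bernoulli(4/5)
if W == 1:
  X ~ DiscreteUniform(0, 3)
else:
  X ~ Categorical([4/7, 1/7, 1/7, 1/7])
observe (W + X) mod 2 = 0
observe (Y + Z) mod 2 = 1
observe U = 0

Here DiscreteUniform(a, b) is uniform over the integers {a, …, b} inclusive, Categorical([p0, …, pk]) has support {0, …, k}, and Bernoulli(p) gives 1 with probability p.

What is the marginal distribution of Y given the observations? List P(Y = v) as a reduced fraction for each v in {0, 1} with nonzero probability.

Enumerate traces; 12 have nonzero weight after conditioning:
  (Z=0, U=0, Y=1, W=0, X=0) weight 1/210
  (Z=0, U=0, Y=1, W=0, X=2) weight 1/840
  (Z=0, U=0, Y=1, W=1, X=1) weight 1/120
  (Z=0, U=0, Y=1, W=1, X=3) weight 1/120
  (Z=1, U=0, Y=0, W=0, X=0) weight 1/420
  (Z=1, U=0, Y=0, W=0, X=2) weight 1/1680
  (Z=1, U=0, Y=0, W=1, X=1) weight 1/240
  (Z=1, U=0, Y=0, W=1, X=3) weight 1/240
  … 4 more
Group by Y:
  weight(Y=0) = 19/1680
  weight(Y=1) = 19/336
Total weight = 19/1680 + 19/336 = 19/280
P(Y=0 | obs) = 19/1680 / 19/280 = 1/6
P(Y=1 | obs) = 19/336 / 19/280 = 5/6

P(Y=0) = 1/6, P(Y=1) = 5/6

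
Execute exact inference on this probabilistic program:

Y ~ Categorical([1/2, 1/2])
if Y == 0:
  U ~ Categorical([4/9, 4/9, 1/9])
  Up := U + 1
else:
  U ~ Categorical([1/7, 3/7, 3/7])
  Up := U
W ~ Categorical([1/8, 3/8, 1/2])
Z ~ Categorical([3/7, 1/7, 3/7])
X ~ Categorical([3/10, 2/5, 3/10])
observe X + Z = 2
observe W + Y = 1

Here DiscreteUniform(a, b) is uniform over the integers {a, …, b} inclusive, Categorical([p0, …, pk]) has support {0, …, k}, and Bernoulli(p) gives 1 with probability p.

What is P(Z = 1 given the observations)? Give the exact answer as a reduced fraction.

Enumerate traces; 18 have nonzero weight after conditioning:
  (Y=0, U=0, W=1, Z=0, X=2) weight 3/280
  (Y=0, U=0, W=1, Z=1, X=1) weight 1/210
  (Y=0, U=0, W=1, Z=2, X=0) weight 3/280
  (Y=0, U=1, W=1, Z=0, X=2) weight 3/280
  (Y=0, U=1, W=1, Z=1, X=1) weight 1/210
  (Y=0, U=1, W=1, Z=2, X=0) weight 3/280
  (Y=0, U=2, W=1, Z=0, X=2) weight 3/1120
  (Y=0, U=2, W=1, Z=1, X=1) weight 1/840
  … 10 more
Group by Z:
  weight(Z=0) = 9/280
  weight(Z=1) = 1/70
  weight(Z=2) = 9/280
Total weight = 9/280 + 1/70 + 9/280 = 11/140
P(Z=0 | obs) = 9/280 / 11/140 = 9/22
P(Z=1 | obs) = 1/70 / 11/140 = 2/11
P(Z=2 | obs) = 9/280 / 11/140 = 9/22

P(Z = 1 | obs) = 2/11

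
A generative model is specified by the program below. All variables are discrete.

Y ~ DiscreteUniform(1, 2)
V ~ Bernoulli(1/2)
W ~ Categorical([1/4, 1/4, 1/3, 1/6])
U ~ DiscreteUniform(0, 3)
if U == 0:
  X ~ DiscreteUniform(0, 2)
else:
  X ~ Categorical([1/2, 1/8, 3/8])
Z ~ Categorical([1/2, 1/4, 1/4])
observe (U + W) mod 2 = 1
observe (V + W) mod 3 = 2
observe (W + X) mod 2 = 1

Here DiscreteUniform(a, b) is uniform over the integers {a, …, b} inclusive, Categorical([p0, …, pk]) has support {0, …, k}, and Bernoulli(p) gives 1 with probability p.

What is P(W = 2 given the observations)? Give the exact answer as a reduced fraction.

Enumerate traces; 36 have nonzero weight after conditioning:
  (Y=1, V=0, W=2, U=1, X=1, Z=0) weight 1/768
  (Y=1, V=0, W=2, U=1, X=1, Z=1) weight 1/1536
  (Y=1, V=0, W=2, U=1, X=1, Z=2) weight 1/1536
  (Y=1, V=0, W=2, U=3, X=1, Z=0) weight 1/768
  (Y=1, V=0, W=2, U=3, X=1, Z=1) weight 1/1536
  (Y=1, V=0, W=2, U=3, X=1, Z=2) weight 1/1536
  (Y=1, V=1, W=1, U=0, X=0, Z=0) weight 1/384
  (Y=1, V=1, W=1, U=0, X=0, Z=1) weight 1/768
  … 28 more
Group by W:
  weight(W=1) = 37/768
  weight(W=2) = 1/96
Total weight = 37/768 + 1/96 = 15/256
P(W=1 | obs) = 37/768 / 15/256 = 37/45
P(W=2 | obs) = 1/96 / 15/256 = 8/45

P(W = 2 | obs) = 8/45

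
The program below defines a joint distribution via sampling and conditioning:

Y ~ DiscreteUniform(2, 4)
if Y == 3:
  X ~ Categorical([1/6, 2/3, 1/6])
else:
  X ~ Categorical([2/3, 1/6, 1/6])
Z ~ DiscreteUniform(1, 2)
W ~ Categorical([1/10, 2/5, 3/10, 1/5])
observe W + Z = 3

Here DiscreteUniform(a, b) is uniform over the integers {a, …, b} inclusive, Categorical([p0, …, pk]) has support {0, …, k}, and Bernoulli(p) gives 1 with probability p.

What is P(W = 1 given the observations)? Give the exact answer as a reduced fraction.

P(W = 1 | obs) = 4/7

Enumerate traces; 18 have nonzero weight after conditioning:
  (Y=2, X=0, Z=1, W=2) weight 1/30
  (Y=2, X=0, Z=2, W=1) weight 2/45
  (Y=2, X=1, Z=1, W=2) weight 1/120
  (Y=2, X=1, Z=2, W=1) weight 1/90
  (Y=2, X=2, Z=1, W=2) weight 1/120
  (Y=2, X=2, Z=2, W=1) weight 1/90
  (Y=3, X=0, Z=1, W=2) weight 1/120
  (Y=3, X=0, Z=2, W=1) weight 1/90
  … 10 more
Group by W:
  weight(W=1) = 1/5
  weight(W=2) = 3/20
Total weight = 1/5 + 3/20 = 7/20
P(W=1 | obs) = 1/5 / 7/20 = 4/7
P(W=2 | obs) = 3/20 / 7/20 = 3/7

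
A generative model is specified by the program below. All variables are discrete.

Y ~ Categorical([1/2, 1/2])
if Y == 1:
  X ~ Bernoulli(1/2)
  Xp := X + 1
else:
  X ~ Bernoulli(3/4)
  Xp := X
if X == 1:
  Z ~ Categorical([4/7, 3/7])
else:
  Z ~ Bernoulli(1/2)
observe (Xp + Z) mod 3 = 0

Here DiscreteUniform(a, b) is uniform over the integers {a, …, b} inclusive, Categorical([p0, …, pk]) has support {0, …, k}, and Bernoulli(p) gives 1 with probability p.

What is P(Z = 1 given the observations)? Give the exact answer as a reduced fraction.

Enumerate traces; 2 have nonzero weight after conditioning:
  (Y=0, X=0, Z=0) weight 1/16
  (Y=1, X=1, Z=1) weight 3/28
Group by Z:
  weight(Z=0) = 1/16
  weight(Z=1) = 3/28
Total weight = 1/16 + 3/28 = 19/112
P(Z=0 | obs) = 1/16 / 19/112 = 7/19
P(Z=1 | obs) = 3/28 / 19/112 = 12/19

P(Z = 1 | obs) = 12/19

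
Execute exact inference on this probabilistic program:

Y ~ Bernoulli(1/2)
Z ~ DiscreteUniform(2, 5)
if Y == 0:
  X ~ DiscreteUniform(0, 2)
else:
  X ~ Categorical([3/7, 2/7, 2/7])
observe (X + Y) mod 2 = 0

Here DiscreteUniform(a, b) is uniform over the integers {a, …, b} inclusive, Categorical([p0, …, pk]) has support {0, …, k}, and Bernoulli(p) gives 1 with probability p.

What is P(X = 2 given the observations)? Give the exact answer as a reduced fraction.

Enumerate traces; 12 have nonzero weight after conditioning:
  (Y=0, Z=2, X=0) weight 1/24
  (Y=0, Z=2, X=2) weight 1/24
  (Y=0, Z=3, X=0) weight 1/24
  (Y=0, Z=3, X=2) weight 1/24
  (Y=0, Z=4, X=0) weight 1/24
  (Y=0, Z=4, X=2) weight 1/24
  (Y=0, Z=5, X=0) weight 1/24
  (Y=0, Z=5, X=2) weight 1/24
  (Y=1, Z=2, X=1) weight 1/28
  … 3 more
Group by X:
  weight(X=0) = 1/6
  weight(X=1) = 1/7
  weight(X=2) = 1/6
Total weight = 1/6 + 1/7 + 1/6 = 10/21
P(X=0 | obs) = 1/6 / 10/21 = 7/20
P(X=1 | obs) = 1/7 / 10/21 = 3/10
P(X=2 | obs) = 1/6 / 10/21 = 7/20

P(X = 2 | obs) = 7/20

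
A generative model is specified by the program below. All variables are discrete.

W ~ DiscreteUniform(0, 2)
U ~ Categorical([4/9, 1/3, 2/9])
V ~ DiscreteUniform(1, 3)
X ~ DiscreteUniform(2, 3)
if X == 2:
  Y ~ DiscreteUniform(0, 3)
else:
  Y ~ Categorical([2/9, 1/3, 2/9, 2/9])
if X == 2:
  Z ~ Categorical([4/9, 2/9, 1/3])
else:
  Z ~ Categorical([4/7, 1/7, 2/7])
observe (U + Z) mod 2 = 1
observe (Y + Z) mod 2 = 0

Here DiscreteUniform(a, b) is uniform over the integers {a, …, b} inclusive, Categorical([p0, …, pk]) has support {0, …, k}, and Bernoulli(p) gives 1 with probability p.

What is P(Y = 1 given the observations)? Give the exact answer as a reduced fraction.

P(Y = 1 | obs) = 26/145

Enumerate traces; 144 have nonzero weight after conditioning:
  (W=0, U=0, V=1, X=2, Y=1, Z=1) weight 1/729
  (W=0, U=0, V=1, X=2, Y=3, Z=1) weight 1/729
  (W=0, U=0, V=1, X=3, Y=1, Z=1) weight 2/1701
  (W=0, U=0, V=1, X=3, Y=3, Z=1) weight 4/5103
  (W=0, U=0, V=2, X=2, Y=1, Z=1) weight 1/729
  (W=0, U=0, V=2, X=2, Y=3, Z=1) weight 1/729
  (W=0, U=0, V=2, X=3, Y=1, Z=1) weight 2/1701
  (W=0, U=0, V=2, X=3, Y=3, Z=1) weight 4/5103
  (W=0, U=1, V=1, X=2, Y=0, Z=0) weight 1/486
  (W=0, U=1, V=1, X=2, Y=2, Z=0) weight 1/486
  … 134 more
Group by Y:
  weight(Y=0) = 97/1512
  weight(Y=1) = 13/378
  weight(Y=2) = 97/1512
  weight(Y=3) = 11/378
Total weight = 97/1512 + 13/378 + 97/1512 + 11/378 = 145/756
P(Y=0 | obs) = 97/1512 / 145/756 = 97/290
P(Y=1 | obs) = 13/378 / 145/756 = 26/145
P(Y=2 | obs) = 97/1512 / 145/756 = 97/290
P(Y=3 | obs) = 11/378 / 145/756 = 22/145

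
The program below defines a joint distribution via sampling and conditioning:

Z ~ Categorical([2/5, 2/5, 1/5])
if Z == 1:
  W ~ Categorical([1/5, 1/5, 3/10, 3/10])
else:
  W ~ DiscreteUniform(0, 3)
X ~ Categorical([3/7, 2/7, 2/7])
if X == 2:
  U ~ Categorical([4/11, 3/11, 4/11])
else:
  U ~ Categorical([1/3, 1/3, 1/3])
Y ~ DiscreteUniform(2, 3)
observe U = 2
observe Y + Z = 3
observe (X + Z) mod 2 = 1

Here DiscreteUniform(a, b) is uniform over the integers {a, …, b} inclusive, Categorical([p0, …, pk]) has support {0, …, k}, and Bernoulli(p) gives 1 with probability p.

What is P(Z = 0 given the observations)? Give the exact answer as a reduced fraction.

P(Z = 0 | obs) = 22/79

Enumerate traces; 12 have nonzero weight after conditioning:
  (Z=0, W=0, X=1, U=2, Y=3) weight 1/210
  (Z=0, W=1, X=1, U=2, Y=3) weight 1/210
  (Z=0, W=2, X=1, U=2, Y=3) weight 1/210
  (Z=0, W=3, X=1, U=2, Y=3) weight 1/210
  (Z=1, W=0, X=0, U=2, Y=2) weight 1/175
  (Z=1, W=0, X=2, U=2, Y=2) weight 8/1925
  (Z=1, W=1, X=0, U=2, Y=2) weight 1/175
  (Z=1, W=1, X=2, U=2, Y=2) weight 8/1925
  … 4 more
Group by Z:
  weight(Z=0) = 2/105
  weight(Z=1) = 19/385
Total weight = 2/105 + 19/385 = 79/1155
P(Z=0 | obs) = 2/105 / 79/1155 = 22/79
P(Z=1 | obs) = 19/385 / 79/1155 = 57/79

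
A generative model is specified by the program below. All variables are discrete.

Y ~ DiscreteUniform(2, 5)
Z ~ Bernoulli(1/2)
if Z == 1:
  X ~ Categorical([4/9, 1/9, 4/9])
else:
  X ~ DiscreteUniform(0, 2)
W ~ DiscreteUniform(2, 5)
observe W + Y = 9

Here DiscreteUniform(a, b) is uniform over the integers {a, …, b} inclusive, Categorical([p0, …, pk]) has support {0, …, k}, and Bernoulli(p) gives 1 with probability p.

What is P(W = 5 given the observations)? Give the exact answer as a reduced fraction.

Enumerate traces; 12 have nonzero weight after conditioning:
  (Y=4, Z=0, X=0, W=5) weight 1/96
  (Y=4, Z=0, X=1, W=5) weight 1/96
  (Y=4, Z=0, X=2, W=5) weight 1/96
  (Y=4, Z=1, X=0, W=5) weight 1/72
  (Y=4, Z=1, X=1, W=5) weight 1/288
  (Y=4, Z=1, X=2, W=5) weight 1/72
  (Y=5, Z=0, X=0, W=4) weight 1/96
  (Y=5, Z=0, X=1, W=4) weight 1/96
  … 4 more
Group by W:
  weight(W=4) = 1/16
  weight(W=5) = 1/16
Total weight = 1/16 + 1/16 = 1/8
P(W=4 | obs) = 1/16 / 1/8 = 1/2
P(W=5 | obs) = 1/16 / 1/8 = 1/2

P(W = 5 | obs) = 1/2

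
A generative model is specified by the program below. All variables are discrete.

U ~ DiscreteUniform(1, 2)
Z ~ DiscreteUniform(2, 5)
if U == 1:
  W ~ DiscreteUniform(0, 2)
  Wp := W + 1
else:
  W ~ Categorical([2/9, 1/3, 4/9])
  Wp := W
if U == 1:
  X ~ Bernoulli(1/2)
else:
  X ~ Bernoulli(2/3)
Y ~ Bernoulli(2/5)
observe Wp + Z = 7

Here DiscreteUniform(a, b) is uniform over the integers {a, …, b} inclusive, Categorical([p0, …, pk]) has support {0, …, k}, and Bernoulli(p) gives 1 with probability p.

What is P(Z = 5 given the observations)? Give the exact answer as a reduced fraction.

Enumerate traces; 12 have nonzero weight after conditioning:
  (U=1, Z=4, W=2, X=0, Y=0) weight 1/80
  (U=1, Z=4, W=2, X=0, Y=1) weight 1/120
  (U=1, Z=4, W=2, X=1, Y=0) weight 1/80
  (U=1, Z=4, W=2, X=1, Y=1) weight 1/120
  (U=1, Z=5, W=1, X=0, Y=0) weight 1/80
  (U=1, Z=5, W=1, X=0, Y=1) weight 1/120
  (U=1, Z=5, W=1, X=1, Y=0) weight 1/80
  (U=1, Z=5, W=1, X=1, Y=1) weight 1/120
  … 4 more
Group by Z:
  weight(Z=4) = 1/24
  weight(Z=5) = 7/72
Total weight = 1/24 + 7/72 = 5/36
P(Z=4 | obs) = 1/24 / 5/36 = 3/10
P(Z=5 | obs) = 7/72 / 5/36 = 7/10

P(Z = 5 | obs) = 7/10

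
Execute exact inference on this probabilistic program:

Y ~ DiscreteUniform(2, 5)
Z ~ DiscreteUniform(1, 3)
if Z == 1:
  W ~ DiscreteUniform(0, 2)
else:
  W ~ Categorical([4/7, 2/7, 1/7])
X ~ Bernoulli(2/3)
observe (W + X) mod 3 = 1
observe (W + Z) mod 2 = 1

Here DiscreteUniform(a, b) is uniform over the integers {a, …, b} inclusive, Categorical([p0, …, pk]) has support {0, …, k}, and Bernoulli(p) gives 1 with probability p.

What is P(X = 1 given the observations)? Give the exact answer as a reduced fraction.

Enumerate traces; 12 have nonzero weight after conditioning:
  (Y=2, Z=1, W=0, X=1) weight 1/54
  (Y=2, Z=2, W=1, X=0) weight 1/126
  (Y=2, Z=3, W=0, X=1) weight 2/63
  (Y=3, Z=1, W=0, X=1) weight 1/54
  (Y=3, Z=2, W=1, X=0) weight 1/126
  (Y=3, Z=3, W=0, X=1) weight 2/63
  (Y=4, Z=1, W=0, X=1) weight 1/54
  (Y=4, Z=2, W=1, X=0) weight 1/126
  … 4 more
Group by X:
  weight(X=0) = 2/63
  weight(X=1) = 38/189
Total weight = 2/63 + 38/189 = 44/189
P(X=0 | obs) = 2/63 / 44/189 = 3/22
P(X=1 | obs) = 38/189 / 44/189 = 19/22

P(X = 1 | obs) = 19/22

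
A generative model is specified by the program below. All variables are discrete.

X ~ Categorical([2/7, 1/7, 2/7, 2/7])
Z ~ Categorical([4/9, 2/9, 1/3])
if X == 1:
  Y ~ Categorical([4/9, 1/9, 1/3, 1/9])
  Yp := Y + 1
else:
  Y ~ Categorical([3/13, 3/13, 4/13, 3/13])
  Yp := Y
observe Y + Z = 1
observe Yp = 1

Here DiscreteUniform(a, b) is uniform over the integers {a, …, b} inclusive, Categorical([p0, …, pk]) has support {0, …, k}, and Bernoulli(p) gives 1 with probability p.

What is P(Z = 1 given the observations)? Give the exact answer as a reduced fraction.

P(Z = 1 | obs) = 13/94

Enumerate traces; 4 have nonzero weight after conditioning:
  (X=0, Z=0, Y=1) weight 8/273
  (X=1, Z=1, Y=0) weight 8/567
  (X=2, Z=0, Y=1) weight 8/273
  (X=3, Z=0, Y=1) weight 8/273
Group by Z:
  weight(Z=0) = 8/91
  weight(Z=1) = 8/567
Total weight = 8/91 + 8/567 = 752/7371
P(Z=0 | obs) = 8/91 / 752/7371 = 81/94
P(Z=1 | obs) = 8/567 / 752/7371 = 13/94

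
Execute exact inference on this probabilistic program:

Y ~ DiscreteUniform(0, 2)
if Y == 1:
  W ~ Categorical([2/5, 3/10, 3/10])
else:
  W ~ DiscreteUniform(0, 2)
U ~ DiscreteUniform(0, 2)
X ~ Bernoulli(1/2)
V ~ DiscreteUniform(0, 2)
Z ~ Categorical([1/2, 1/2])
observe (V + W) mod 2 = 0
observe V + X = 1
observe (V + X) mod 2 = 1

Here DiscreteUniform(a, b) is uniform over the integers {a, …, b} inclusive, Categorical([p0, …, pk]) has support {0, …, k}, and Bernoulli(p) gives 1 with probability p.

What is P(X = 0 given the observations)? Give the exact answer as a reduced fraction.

P(X = 0 | obs) = 29/90

Enumerate traces; 54 have nonzero weight after conditioning:
  (Y=0, W=0, U=0, X=1, V=0, Z=0) weight 1/324
  (Y=0, W=0, U=0, X=1, V=0, Z=1) weight 1/324
  (Y=0, W=0, U=1, X=1, V=0, Z=0) weight 1/324
  (Y=0, W=0, U=1, X=1, V=0, Z=1) weight 1/324
  (Y=0, W=0, U=2, X=1, V=0, Z=0) weight 1/324
  (Y=0, W=0, U=2, X=1, V=0, Z=1) weight 1/324
  (Y=0, W=1, U=0, X=0, V=1, Z=0) weight 1/324
  (Y=0, W=1, U=0, X=0, V=1, Z=1) weight 1/324
  … 46 more
Group by X:
  weight(X=0) = 29/540
  weight(X=1) = 61/540
Total weight = 29/540 + 61/540 = 1/6
P(X=0 | obs) = 29/540 / 1/6 = 29/90
P(X=1 | obs) = 61/540 / 1/6 = 61/90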